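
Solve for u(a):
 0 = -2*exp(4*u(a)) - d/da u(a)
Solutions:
 u(a) = log(-I*(1/(C1 + 8*a))^(1/4))
 u(a) = log(I*(1/(C1 + 8*a))^(1/4))
 u(a) = log(-(1/(C1 + 8*a))^(1/4))
 u(a) = log(1/(C1 + 8*a))/4


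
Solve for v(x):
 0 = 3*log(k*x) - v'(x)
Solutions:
 v(x) = C1 + 3*x*log(k*x) - 3*x


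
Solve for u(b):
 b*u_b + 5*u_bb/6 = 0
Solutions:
 u(b) = C1 + C2*erf(sqrt(15)*b/5)


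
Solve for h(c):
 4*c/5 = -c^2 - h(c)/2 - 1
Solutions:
 h(c) = -2*c^2 - 8*c/5 - 2


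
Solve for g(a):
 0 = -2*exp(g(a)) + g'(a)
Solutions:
 g(a) = log(-1/(C1 + 2*a))


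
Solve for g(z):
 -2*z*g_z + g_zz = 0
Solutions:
 g(z) = C1 + C2*erfi(z)


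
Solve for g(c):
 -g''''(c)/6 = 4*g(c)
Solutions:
 g(c) = (C1*sin(6^(1/4)*c) + C2*cos(6^(1/4)*c))*exp(-6^(1/4)*c) + (C3*sin(6^(1/4)*c) + C4*cos(6^(1/4)*c))*exp(6^(1/4)*c)


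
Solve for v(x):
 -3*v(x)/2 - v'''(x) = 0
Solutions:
 v(x) = C3*exp(-2^(2/3)*3^(1/3)*x/2) + (C1*sin(2^(2/3)*3^(5/6)*x/4) + C2*cos(2^(2/3)*3^(5/6)*x/4))*exp(2^(2/3)*3^(1/3)*x/4)


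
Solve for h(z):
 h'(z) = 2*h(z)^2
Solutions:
 h(z) = -1/(C1 + 2*z)


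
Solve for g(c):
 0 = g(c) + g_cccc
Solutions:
 g(c) = (C1*sin(sqrt(2)*c/2) + C2*cos(sqrt(2)*c/2))*exp(-sqrt(2)*c/2) + (C3*sin(sqrt(2)*c/2) + C4*cos(sqrt(2)*c/2))*exp(sqrt(2)*c/2)


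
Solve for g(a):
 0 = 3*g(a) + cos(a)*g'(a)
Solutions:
 g(a) = C1*(sin(a) - 1)^(3/2)/(sin(a) + 1)^(3/2)


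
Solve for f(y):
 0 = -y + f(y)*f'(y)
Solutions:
 f(y) = -sqrt(C1 + y^2)
 f(y) = sqrt(C1 + y^2)


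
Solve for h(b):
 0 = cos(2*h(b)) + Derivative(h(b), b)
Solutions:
 h(b) = -asin((C1 + exp(4*b))/(C1 - exp(4*b)))/2 + pi/2
 h(b) = asin((C1 + exp(4*b))/(C1 - exp(4*b)))/2


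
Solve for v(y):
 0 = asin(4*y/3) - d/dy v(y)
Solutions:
 v(y) = C1 + y*asin(4*y/3) + sqrt(9 - 16*y^2)/4


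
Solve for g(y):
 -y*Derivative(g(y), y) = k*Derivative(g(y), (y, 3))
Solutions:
 g(y) = C1 + Integral(C2*airyai(y*(-1/k)^(1/3)) + C3*airybi(y*(-1/k)^(1/3)), y)


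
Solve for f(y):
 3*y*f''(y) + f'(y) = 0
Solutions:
 f(y) = C1 + C2*y^(2/3)


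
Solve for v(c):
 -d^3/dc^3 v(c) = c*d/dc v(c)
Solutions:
 v(c) = C1 + Integral(C2*airyai(-c) + C3*airybi(-c), c)


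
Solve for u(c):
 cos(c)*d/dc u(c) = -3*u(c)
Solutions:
 u(c) = C1*(sin(c) - 1)^(3/2)/(sin(c) + 1)^(3/2)


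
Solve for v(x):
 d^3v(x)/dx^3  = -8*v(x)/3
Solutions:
 v(x) = C3*exp(-2*3^(2/3)*x/3) + (C1*sin(3^(1/6)*x) + C2*cos(3^(1/6)*x))*exp(3^(2/3)*x/3)


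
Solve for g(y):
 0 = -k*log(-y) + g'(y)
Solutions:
 g(y) = C1 + k*y*log(-y) - k*y


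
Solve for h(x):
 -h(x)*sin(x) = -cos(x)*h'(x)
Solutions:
 h(x) = C1/cos(x)


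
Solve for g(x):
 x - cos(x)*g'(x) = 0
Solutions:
 g(x) = C1 + Integral(x/cos(x), x)


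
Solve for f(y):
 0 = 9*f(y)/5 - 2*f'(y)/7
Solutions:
 f(y) = C1*exp(63*y/10)


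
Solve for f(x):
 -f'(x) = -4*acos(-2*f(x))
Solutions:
 Integral(1/acos(-2*_y), (_y, f(x))) = C1 + 4*x


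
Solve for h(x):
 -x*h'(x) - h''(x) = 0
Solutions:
 h(x) = C1 + C2*erf(sqrt(2)*x/2)


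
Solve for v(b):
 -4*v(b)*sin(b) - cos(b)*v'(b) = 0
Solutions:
 v(b) = C1*cos(b)^4


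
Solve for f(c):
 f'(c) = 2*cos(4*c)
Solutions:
 f(c) = C1 + sin(4*c)/2


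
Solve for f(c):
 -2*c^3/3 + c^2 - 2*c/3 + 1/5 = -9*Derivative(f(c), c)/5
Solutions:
 f(c) = C1 + 5*c^4/54 - 5*c^3/27 + 5*c^2/27 - c/9


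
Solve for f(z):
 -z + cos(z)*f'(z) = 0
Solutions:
 f(z) = C1 + Integral(z/cos(z), z)


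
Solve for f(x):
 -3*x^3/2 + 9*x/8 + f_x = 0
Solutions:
 f(x) = C1 + 3*x^4/8 - 9*x^2/16


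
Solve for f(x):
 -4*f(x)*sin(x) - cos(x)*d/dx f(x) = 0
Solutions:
 f(x) = C1*cos(x)^4


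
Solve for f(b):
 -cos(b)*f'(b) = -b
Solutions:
 f(b) = C1 + Integral(b/cos(b), b)


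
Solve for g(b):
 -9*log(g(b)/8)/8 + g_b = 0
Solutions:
 8*Integral(1/(-log(_y) + 3*log(2)), (_y, g(b)))/9 = C1 - b


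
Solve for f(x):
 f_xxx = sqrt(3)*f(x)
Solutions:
 f(x) = C3*exp(3^(1/6)*x) + (C1*sin(3^(2/3)*x/2) + C2*cos(3^(2/3)*x/2))*exp(-3^(1/6)*x/2)


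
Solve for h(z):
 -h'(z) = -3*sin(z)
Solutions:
 h(z) = C1 - 3*cos(z)


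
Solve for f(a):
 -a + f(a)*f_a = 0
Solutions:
 f(a) = -sqrt(C1 + a^2)
 f(a) = sqrt(C1 + a^2)


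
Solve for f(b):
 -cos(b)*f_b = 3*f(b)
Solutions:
 f(b) = C1*(sin(b) - 1)^(3/2)/(sin(b) + 1)^(3/2)


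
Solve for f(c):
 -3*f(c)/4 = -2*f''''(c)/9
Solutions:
 f(c) = C1*exp(-2^(1/4)*3^(3/4)*c/2) + C2*exp(2^(1/4)*3^(3/4)*c/2) + C3*sin(2^(1/4)*3^(3/4)*c/2) + C4*cos(2^(1/4)*3^(3/4)*c/2)


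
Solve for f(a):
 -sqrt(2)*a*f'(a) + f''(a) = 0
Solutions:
 f(a) = C1 + C2*erfi(2^(3/4)*a/2)


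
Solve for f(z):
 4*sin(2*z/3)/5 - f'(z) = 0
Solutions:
 f(z) = C1 - 6*cos(2*z/3)/5


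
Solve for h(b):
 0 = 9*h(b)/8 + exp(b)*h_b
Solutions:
 h(b) = C1*exp(9*exp(-b)/8)


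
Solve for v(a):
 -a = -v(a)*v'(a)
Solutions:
 v(a) = -sqrt(C1 + a^2)
 v(a) = sqrt(C1 + a^2)


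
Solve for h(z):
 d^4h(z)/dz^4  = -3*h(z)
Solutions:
 h(z) = (C1*sin(sqrt(2)*3^(1/4)*z/2) + C2*cos(sqrt(2)*3^(1/4)*z/2))*exp(-sqrt(2)*3^(1/4)*z/2) + (C3*sin(sqrt(2)*3^(1/4)*z/2) + C4*cos(sqrt(2)*3^(1/4)*z/2))*exp(sqrt(2)*3^(1/4)*z/2)


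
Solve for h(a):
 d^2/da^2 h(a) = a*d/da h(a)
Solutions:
 h(a) = C1 + C2*erfi(sqrt(2)*a/2)


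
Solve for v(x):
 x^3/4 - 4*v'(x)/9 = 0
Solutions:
 v(x) = C1 + 9*x^4/64


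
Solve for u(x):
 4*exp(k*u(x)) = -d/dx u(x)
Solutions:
 u(x) = Piecewise((log(1/(C1*k + 4*k*x))/k, Ne(k, 0)), (nan, True))
 u(x) = Piecewise((C1 - 4*x, Eq(k, 0)), (nan, True))


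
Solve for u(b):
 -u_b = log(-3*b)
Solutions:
 u(b) = C1 - b*log(-b) + b*(1 - log(3))


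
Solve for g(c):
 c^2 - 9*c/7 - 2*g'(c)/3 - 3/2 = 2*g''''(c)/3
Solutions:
 g(c) = C1 + C4*exp(-c) + c^3/2 - 27*c^2/28 - 9*c/4 + (C2*sin(sqrt(3)*c/2) + C3*cos(sqrt(3)*c/2))*exp(c/2)


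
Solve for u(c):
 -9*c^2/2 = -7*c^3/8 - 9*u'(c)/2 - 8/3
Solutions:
 u(c) = C1 - 7*c^4/144 + c^3/3 - 16*c/27


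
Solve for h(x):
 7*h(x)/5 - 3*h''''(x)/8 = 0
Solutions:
 h(x) = C1*exp(-15^(3/4)*56^(1/4)*x/15) + C2*exp(15^(3/4)*56^(1/4)*x/15) + C3*sin(15^(3/4)*56^(1/4)*x/15) + C4*cos(15^(3/4)*56^(1/4)*x/15)


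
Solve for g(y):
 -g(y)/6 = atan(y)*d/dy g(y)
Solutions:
 g(y) = C1*exp(-Integral(1/atan(y), y)/6)


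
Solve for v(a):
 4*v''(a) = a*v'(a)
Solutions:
 v(a) = C1 + C2*erfi(sqrt(2)*a/4)


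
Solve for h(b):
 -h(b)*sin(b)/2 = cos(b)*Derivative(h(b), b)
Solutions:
 h(b) = C1*sqrt(cos(b))


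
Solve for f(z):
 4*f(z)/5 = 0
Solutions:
 f(z) = 0


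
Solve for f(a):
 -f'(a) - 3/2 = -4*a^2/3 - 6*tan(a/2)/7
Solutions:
 f(a) = C1 + 4*a^3/9 - 3*a/2 - 12*log(cos(a/2))/7


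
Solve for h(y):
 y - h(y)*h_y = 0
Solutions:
 h(y) = -sqrt(C1 + y^2)
 h(y) = sqrt(C1 + y^2)


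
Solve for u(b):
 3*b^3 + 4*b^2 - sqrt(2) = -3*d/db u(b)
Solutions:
 u(b) = C1 - b^4/4 - 4*b^3/9 + sqrt(2)*b/3


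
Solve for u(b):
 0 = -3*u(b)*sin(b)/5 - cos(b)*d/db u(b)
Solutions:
 u(b) = C1*cos(b)^(3/5)


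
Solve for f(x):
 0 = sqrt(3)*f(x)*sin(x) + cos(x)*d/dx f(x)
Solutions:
 f(x) = C1*cos(x)^(sqrt(3))


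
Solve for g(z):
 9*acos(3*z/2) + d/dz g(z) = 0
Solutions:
 g(z) = C1 - 9*z*acos(3*z/2) + 3*sqrt(4 - 9*z^2)


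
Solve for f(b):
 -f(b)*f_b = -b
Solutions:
 f(b) = -sqrt(C1 + b^2)
 f(b) = sqrt(C1 + b^2)


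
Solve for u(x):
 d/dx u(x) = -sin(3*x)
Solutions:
 u(x) = C1 + cos(3*x)/3


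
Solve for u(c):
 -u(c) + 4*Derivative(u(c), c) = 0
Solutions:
 u(c) = C1*exp(c/4)


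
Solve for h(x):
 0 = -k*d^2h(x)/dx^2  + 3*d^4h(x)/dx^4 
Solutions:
 h(x) = C1 + C2*x + C3*exp(-sqrt(3)*sqrt(k)*x/3) + C4*exp(sqrt(3)*sqrt(k)*x/3)


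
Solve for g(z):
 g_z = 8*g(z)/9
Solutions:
 g(z) = C1*exp(8*z/9)


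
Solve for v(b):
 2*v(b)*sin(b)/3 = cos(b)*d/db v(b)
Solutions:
 v(b) = C1/cos(b)^(2/3)


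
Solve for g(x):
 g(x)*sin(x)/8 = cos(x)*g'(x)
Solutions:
 g(x) = C1/cos(x)^(1/8)


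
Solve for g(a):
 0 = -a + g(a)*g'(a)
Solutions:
 g(a) = -sqrt(C1 + a^2)
 g(a) = sqrt(C1 + a^2)


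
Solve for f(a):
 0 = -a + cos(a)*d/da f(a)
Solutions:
 f(a) = C1 + Integral(a/cos(a), a)


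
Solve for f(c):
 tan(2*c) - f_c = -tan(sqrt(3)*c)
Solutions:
 f(c) = C1 - log(cos(2*c))/2 - sqrt(3)*log(cos(sqrt(3)*c))/3


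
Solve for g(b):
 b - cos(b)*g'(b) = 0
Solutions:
 g(b) = C1 + Integral(b/cos(b), b)


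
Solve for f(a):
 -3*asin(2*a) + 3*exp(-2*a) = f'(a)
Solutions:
 f(a) = C1 - 3*a*asin(2*a) - 3*sqrt(1 - 4*a^2)/2 - 3*exp(-2*a)/2


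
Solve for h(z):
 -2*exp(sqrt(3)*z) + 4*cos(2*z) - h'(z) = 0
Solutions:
 h(z) = C1 - 2*sqrt(3)*exp(sqrt(3)*z)/3 + 2*sin(2*z)


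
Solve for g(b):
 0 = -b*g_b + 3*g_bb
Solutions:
 g(b) = C1 + C2*erfi(sqrt(6)*b/6)


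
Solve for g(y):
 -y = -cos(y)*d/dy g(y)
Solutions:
 g(y) = C1 + Integral(y/cos(y), y)


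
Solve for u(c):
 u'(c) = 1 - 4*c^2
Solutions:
 u(c) = C1 - 4*c^3/3 + c


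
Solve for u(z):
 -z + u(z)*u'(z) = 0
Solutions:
 u(z) = -sqrt(C1 + z^2)
 u(z) = sqrt(C1 + z^2)


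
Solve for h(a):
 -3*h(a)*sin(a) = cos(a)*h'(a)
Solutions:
 h(a) = C1*cos(a)^3


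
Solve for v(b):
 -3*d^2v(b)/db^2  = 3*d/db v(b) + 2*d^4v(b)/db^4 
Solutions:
 v(b) = C1 + C2*exp(-2^(1/3)*b*(-(3 + sqrt(11))^(1/3) + 2^(1/3)/(3 + sqrt(11))^(1/3))/4)*sin(2^(1/3)*sqrt(3)*b*(2^(1/3)/(3 + sqrt(11))^(1/3) + (3 + sqrt(11))^(1/3))/4) + C3*exp(-2^(1/3)*b*(-(3 + sqrt(11))^(1/3) + 2^(1/3)/(3 + sqrt(11))^(1/3))/4)*cos(2^(1/3)*sqrt(3)*b*(2^(1/3)/(3 + sqrt(11))^(1/3) + (3 + sqrt(11))^(1/3))/4) + C4*exp(2^(1/3)*b*(-(3 + sqrt(11))^(1/3) + 2^(1/3)/(3 + sqrt(11))^(1/3))/2)


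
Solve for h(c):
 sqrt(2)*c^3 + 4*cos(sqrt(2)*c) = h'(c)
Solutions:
 h(c) = C1 + sqrt(2)*c^4/4 + 2*sqrt(2)*sin(sqrt(2)*c)


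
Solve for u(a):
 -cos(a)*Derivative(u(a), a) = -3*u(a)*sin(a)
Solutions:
 u(a) = C1/cos(a)^3


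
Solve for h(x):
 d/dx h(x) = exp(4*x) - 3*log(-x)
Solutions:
 h(x) = C1 - 3*x*log(-x) + 3*x + exp(4*x)/4


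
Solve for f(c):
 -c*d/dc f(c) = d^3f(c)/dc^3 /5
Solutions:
 f(c) = C1 + Integral(C2*airyai(-5^(1/3)*c) + C3*airybi(-5^(1/3)*c), c)


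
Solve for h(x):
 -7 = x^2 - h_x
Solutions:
 h(x) = C1 + x^3/3 + 7*x


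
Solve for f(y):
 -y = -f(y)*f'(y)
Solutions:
 f(y) = -sqrt(C1 + y^2)
 f(y) = sqrt(C1 + y^2)


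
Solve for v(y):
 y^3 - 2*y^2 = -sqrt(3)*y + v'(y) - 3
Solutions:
 v(y) = C1 + y^4/4 - 2*y^3/3 + sqrt(3)*y^2/2 + 3*y


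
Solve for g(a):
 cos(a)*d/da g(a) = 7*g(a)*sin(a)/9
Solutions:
 g(a) = C1/cos(a)^(7/9)


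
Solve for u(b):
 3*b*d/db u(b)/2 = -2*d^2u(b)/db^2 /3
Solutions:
 u(b) = C1 + C2*erf(3*sqrt(2)*b/4)


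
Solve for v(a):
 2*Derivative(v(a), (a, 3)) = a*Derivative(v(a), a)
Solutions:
 v(a) = C1 + Integral(C2*airyai(2^(2/3)*a/2) + C3*airybi(2^(2/3)*a/2), a)


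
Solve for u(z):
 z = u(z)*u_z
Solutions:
 u(z) = -sqrt(C1 + z^2)
 u(z) = sqrt(C1 + z^2)


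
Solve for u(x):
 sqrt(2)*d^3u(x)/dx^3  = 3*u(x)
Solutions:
 u(x) = C3*exp(2^(5/6)*3^(1/3)*x/2) + (C1*sin(6^(5/6)*x/4) + C2*cos(6^(5/6)*x/4))*exp(-2^(5/6)*3^(1/3)*x/4)


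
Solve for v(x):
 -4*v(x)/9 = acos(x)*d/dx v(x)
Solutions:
 v(x) = C1*exp(-4*Integral(1/acos(x), x)/9)


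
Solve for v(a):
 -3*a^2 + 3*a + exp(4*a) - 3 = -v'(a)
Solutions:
 v(a) = C1 + a^3 - 3*a^2/2 + 3*a - exp(4*a)/4


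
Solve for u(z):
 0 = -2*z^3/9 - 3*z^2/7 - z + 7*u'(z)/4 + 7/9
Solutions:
 u(z) = C1 + 2*z^4/63 + 4*z^3/49 + 2*z^2/7 - 4*z/9


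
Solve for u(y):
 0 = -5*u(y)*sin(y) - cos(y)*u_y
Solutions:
 u(y) = C1*cos(y)^5


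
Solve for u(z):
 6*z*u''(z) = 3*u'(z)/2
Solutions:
 u(z) = C1 + C2*z^(5/4)


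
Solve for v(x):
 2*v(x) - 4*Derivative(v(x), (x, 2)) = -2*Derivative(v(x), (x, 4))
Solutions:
 v(x) = (C1 + C2*x)*exp(-x) + (C3 + C4*x)*exp(x)


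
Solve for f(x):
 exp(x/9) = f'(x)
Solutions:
 f(x) = C1 + 9*exp(x/9)


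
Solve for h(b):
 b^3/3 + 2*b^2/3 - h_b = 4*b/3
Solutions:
 h(b) = C1 + b^4/12 + 2*b^3/9 - 2*b^2/3


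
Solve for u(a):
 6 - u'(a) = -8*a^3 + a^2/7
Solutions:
 u(a) = C1 + 2*a^4 - a^3/21 + 6*a


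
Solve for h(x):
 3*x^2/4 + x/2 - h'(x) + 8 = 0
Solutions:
 h(x) = C1 + x^3/4 + x^2/4 + 8*x


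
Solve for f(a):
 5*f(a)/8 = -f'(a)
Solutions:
 f(a) = C1*exp(-5*a/8)


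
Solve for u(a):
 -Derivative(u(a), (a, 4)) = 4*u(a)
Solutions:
 u(a) = (C1*sin(a) + C2*cos(a))*exp(-a) + (C3*sin(a) + C4*cos(a))*exp(a)


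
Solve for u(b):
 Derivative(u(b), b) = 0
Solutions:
 u(b) = C1


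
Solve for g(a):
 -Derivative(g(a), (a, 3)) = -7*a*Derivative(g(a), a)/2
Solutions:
 g(a) = C1 + Integral(C2*airyai(2^(2/3)*7^(1/3)*a/2) + C3*airybi(2^(2/3)*7^(1/3)*a/2), a)


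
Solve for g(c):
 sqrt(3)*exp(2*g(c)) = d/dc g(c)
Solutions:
 g(c) = log(-sqrt(-1/(C1 + sqrt(3)*c))) - log(2)/2
 g(c) = log(-1/(C1 + sqrt(3)*c))/2 - log(2)/2


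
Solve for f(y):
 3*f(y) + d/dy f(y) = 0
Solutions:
 f(y) = C1*exp(-3*y)


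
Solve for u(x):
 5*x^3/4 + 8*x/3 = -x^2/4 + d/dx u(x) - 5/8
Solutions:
 u(x) = C1 + 5*x^4/16 + x^3/12 + 4*x^2/3 + 5*x/8


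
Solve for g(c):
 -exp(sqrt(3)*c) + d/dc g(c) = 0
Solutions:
 g(c) = C1 + sqrt(3)*exp(sqrt(3)*c)/3


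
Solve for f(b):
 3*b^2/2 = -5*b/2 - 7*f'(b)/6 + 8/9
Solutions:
 f(b) = C1 - 3*b^3/7 - 15*b^2/14 + 16*b/21


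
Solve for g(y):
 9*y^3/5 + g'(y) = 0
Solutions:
 g(y) = C1 - 9*y^4/20


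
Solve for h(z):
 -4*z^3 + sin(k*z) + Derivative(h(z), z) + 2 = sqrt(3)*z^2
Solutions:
 h(z) = C1 + z^4 + sqrt(3)*z^3/3 - 2*z + cos(k*z)/k


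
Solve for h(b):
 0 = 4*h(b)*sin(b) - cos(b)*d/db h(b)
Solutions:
 h(b) = C1/cos(b)^4


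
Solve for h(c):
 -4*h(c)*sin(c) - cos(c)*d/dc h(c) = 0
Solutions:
 h(c) = C1*cos(c)^4


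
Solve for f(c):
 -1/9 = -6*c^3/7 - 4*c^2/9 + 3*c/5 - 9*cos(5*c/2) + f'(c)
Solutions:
 f(c) = C1 + 3*c^4/14 + 4*c^3/27 - 3*c^2/10 - c/9 + 18*sin(5*c/2)/5


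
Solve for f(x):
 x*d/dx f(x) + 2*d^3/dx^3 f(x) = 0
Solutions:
 f(x) = C1 + Integral(C2*airyai(-2^(2/3)*x/2) + C3*airybi(-2^(2/3)*x/2), x)


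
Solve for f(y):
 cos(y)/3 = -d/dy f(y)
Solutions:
 f(y) = C1 - sin(y)/3


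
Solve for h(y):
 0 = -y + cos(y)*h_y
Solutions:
 h(y) = C1 + Integral(y/cos(y), y)


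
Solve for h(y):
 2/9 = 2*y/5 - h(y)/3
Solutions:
 h(y) = 6*y/5 - 2/3


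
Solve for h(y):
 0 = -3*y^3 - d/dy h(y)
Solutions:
 h(y) = C1 - 3*y^4/4


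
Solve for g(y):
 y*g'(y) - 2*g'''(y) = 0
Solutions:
 g(y) = C1 + Integral(C2*airyai(2^(2/3)*y/2) + C3*airybi(2^(2/3)*y/2), y)


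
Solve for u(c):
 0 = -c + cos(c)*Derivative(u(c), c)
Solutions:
 u(c) = C1 + Integral(c/cos(c), c)


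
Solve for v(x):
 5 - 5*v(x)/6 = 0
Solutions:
 v(x) = 6


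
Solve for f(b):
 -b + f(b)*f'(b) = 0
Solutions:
 f(b) = -sqrt(C1 + b^2)
 f(b) = sqrt(C1 + b^2)


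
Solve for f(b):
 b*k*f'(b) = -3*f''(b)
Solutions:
 f(b) = Piecewise((-sqrt(6)*sqrt(pi)*C1*erf(sqrt(6)*b*sqrt(k)/6)/(2*sqrt(k)) - C2, (k > 0) | (k < 0)), (-C1*b - C2, True))


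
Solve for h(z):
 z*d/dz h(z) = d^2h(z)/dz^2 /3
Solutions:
 h(z) = C1 + C2*erfi(sqrt(6)*z/2)


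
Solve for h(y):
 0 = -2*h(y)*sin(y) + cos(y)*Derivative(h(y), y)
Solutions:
 h(y) = C1/cos(y)^2


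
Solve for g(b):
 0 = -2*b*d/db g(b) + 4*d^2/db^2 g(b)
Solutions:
 g(b) = C1 + C2*erfi(b/2)


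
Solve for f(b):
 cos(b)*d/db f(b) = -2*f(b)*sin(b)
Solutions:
 f(b) = C1*cos(b)^2


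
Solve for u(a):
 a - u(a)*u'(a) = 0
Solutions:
 u(a) = -sqrt(C1 + a^2)
 u(a) = sqrt(C1 + a^2)


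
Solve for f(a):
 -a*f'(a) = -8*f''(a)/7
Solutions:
 f(a) = C1 + C2*erfi(sqrt(7)*a/4)


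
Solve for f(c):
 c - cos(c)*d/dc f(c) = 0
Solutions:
 f(c) = C1 + Integral(c/cos(c), c)


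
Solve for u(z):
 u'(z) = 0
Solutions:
 u(z) = C1


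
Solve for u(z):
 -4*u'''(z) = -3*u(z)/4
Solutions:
 u(z) = C3*exp(2^(2/3)*3^(1/3)*z/4) + (C1*sin(2^(2/3)*3^(5/6)*z/8) + C2*cos(2^(2/3)*3^(5/6)*z/8))*exp(-2^(2/3)*3^(1/3)*z/8)


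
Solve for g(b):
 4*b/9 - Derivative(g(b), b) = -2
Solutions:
 g(b) = C1 + 2*b^2/9 + 2*b


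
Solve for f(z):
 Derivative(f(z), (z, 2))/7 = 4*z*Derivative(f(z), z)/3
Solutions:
 f(z) = C1 + C2*erfi(sqrt(42)*z/3)


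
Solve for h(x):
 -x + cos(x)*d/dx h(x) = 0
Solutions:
 h(x) = C1 + Integral(x/cos(x), x)


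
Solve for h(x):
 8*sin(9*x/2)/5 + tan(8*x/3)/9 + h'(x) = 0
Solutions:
 h(x) = C1 + log(cos(8*x/3))/24 + 16*cos(9*x/2)/45


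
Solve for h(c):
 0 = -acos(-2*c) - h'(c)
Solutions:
 h(c) = C1 - c*acos(-2*c) - sqrt(1 - 4*c^2)/2


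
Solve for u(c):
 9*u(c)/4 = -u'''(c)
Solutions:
 u(c) = C3*exp(-2^(1/3)*3^(2/3)*c/2) + (C1*sin(3*2^(1/3)*3^(1/6)*c/4) + C2*cos(3*2^(1/3)*3^(1/6)*c/4))*exp(2^(1/3)*3^(2/3)*c/4)


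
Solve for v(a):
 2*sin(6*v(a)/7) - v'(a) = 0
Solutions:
 -2*a + 7*log(cos(6*v(a)/7) - 1)/12 - 7*log(cos(6*v(a)/7) + 1)/12 = C1


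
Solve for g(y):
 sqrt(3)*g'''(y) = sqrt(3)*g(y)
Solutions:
 g(y) = C3*exp(y) + (C1*sin(sqrt(3)*y/2) + C2*cos(sqrt(3)*y/2))*exp(-y/2)


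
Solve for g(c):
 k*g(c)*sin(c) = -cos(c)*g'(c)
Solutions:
 g(c) = C1*exp(k*log(cos(c)))


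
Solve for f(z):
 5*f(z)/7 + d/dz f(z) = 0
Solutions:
 f(z) = C1*exp(-5*z/7)


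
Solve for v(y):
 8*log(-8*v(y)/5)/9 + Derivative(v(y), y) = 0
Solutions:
 9*Integral(1/(log(-_y) - log(5) + 3*log(2)), (_y, v(y)))/8 = C1 - y


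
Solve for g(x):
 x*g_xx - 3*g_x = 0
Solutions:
 g(x) = C1 + C2*x^4


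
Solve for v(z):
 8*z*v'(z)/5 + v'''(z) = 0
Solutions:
 v(z) = C1 + Integral(C2*airyai(-2*5^(2/3)*z/5) + C3*airybi(-2*5^(2/3)*z/5), z)


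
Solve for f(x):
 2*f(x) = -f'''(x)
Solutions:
 f(x) = C3*exp(-2^(1/3)*x) + (C1*sin(2^(1/3)*sqrt(3)*x/2) + C2*cos(2^(1/3)*sqrt(3)*x/2))*exp(2^(1/3)*x/2)


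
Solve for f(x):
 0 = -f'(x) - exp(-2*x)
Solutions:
 f(x) = C1 + exp(-2*x)/2


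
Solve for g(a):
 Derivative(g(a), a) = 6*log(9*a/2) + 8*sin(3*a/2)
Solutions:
 g(a) = C1 + 6*a*log(a) - 6*a - 6*a*log(2) + 12*a*log(3) - 16*cos(3*a/2)/3


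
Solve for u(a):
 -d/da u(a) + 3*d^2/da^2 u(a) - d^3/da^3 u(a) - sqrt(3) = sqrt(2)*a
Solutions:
 u(a) = C1 + C2*exp(a*(3 - sqrt(5))/2) + C3*exp(a*(sqrt(5) + 3)/2) - sqrt(2)*a^2/2 - 3*sqrt(2)*a - sqrt(3)*a


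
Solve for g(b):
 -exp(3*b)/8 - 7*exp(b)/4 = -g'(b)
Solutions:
 g(b) = C1 + exp(3*b)/24 + 7*exp(b)/4


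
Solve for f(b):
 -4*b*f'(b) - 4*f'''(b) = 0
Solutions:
 f(b) = C1 + Integral(C2*airyai(-b) + C3*airybi(-b), b)


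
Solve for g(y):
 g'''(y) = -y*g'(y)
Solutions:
 g(y) = C1 + Integral(C2*airyai(-y) + C3*airybi(-y), y)


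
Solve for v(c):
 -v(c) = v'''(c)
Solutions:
 v(c) = C3*exp(-c) + (C1*sin(sqrt(3)*c/2) + C2*cos(sqrt(3)*c/2))*exp(c/2)


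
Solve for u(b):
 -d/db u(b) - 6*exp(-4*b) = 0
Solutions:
 u(b) = C1 + 3*exp(-4*b)/2


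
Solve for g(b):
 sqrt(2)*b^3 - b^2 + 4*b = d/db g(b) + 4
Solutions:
 g(b) = C1 + sqrt(2)*b^4/4 - b^3/3 + 2*b^2 - 4*b


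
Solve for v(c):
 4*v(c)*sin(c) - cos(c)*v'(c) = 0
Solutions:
 v(c) = C1/cos(c)^4


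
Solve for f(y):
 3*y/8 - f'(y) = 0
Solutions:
 f(y) = C1 + 3*y^2/16


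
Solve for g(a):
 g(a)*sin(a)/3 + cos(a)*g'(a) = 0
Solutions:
 g(a) = C1*cos(a)^(1/3)


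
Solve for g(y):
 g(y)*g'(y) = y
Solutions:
 g(y) = -sqrt(C1 + y^2)
 g(y) = sqrt(C1 + y^2)


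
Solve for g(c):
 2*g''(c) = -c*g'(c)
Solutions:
 g(c) = C1 + C2*erf(c/2)


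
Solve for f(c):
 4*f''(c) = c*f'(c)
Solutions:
 f(c) = C1 + C2*erfi(sqrt(2)*c/4)


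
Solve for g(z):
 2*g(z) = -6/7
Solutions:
 g(z) = -3/7


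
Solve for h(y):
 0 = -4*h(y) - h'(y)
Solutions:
 h(y) = C1*exp(-4*y)


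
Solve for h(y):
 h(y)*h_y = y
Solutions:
 h(y) = -sqrt(C1 + y^2)
 h(y) = sqrt(C1 + y^2)


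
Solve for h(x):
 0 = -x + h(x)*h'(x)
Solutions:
 h(x) = -sqrt(C1 + x^2)
 h(x) = sqrt(C1 + x^2)


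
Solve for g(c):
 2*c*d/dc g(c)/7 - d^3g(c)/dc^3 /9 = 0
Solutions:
 g(c) = C1 + Integral(C2*airyai(18^(1/3)*7^(2/3)*c/7) + C3*airybi(18^(1/3)*7^(2/3)*c/7), c)


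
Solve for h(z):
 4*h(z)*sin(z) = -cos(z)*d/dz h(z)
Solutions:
 h(z) = C1*cos(z)^4


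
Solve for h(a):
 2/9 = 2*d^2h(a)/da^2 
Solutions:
 h(a) = C1 + C2*a + a^2/18


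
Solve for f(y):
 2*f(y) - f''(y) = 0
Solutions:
 f(y) = C1*exp(-sqrt(2)*y) + C2*exp(sqrt(2)*y)


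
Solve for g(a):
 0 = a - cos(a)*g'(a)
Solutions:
 g(a) = C1 + Integral(a/cos(a), a)


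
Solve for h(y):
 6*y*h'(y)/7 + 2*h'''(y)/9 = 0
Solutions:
 h(y) = C1 + Integral(C2*airyai(-3*7^(2/3)*y/7) + C3*airybi(-3*7^(2/3)*y/7), y)


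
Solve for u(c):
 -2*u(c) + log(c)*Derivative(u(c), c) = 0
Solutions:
 u(c) = C1*exp(2*li(c))


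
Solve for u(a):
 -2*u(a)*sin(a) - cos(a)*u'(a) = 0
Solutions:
 u(a) = C1*cos(a)^2


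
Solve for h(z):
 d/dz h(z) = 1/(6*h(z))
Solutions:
 h(z) = -sqrt(C1 + 3*z)/3
 h(z) = sqrt(C1 + 3*z)/3


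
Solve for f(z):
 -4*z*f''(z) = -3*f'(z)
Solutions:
 f(z) = C1 + C2*z^(7/4)


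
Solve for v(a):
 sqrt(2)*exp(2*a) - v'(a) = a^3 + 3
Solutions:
 v(a) = C1 - a^4/4 - 3*a + sqrt(2)*exp(2*a)/2


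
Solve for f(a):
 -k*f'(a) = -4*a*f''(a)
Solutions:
 f(a) = C1 + a^(re(k)/4 + 1)*(C2*sin(log(a)*Abs(im(k))/4) + C3*cos(log(a)*im(k)/4))


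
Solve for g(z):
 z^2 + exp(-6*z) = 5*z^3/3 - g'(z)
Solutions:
 g(z) = C1 + 5*z^4/12 - z^3/3 + exp(-6*z)/6


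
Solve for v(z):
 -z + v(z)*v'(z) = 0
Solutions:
 v(z) = -sqrt(C1 + z^2)
 v(z) = sqrt(C1 + z^2)


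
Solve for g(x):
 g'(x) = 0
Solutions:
 g(x) = C1


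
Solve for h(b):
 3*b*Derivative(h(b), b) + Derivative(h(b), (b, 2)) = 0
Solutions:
 h(b) = C1 + C2*erf(sqrt(6)*b/2)


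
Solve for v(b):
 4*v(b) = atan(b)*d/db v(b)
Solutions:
 v(b) = C1*exp(4*Integral(1/atan(b), b))


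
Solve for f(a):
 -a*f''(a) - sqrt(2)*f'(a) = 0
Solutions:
 f(a) = C1 + C2*a^(1 - sqrt(2))


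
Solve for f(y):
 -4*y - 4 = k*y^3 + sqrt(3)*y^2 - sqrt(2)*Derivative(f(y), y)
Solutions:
 f(y) = C1 + sqrt(2)*k*y^4/8 + sqrt(6)*y^3/6 + sqrt(2)*y^2 + 2*sqrt(2)*y


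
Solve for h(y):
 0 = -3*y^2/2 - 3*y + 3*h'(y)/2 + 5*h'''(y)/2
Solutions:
 h(y) = C1 + C2*sin(sqrt(15)*y/5) + C3*cos(sqrt(15)*y/5) + y^3/3 + y^2 - 10*y/3


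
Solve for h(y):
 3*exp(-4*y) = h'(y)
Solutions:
 h(y) = C1 - 3*exp(-4*y)/4


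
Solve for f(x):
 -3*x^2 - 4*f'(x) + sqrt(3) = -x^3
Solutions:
 f(x) = C1 + x^4/16 - x^3/4 + sqrt(3)*x/4


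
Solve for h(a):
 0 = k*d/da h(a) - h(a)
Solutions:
 h(a) = C1*exp(a/k)


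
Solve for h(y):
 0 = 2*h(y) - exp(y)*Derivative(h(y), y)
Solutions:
 h(y) = C1*exp(-2*exp(-y))


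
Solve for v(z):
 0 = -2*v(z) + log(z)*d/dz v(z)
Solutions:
 v(z) = C1*exp(2*li(z))


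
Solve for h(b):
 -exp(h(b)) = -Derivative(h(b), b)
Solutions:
 h(b) = log(-1/(C1 + b))


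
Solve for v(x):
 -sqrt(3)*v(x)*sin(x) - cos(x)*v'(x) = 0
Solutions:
 v(x) = C1*cos(x)^(sqrt(3))


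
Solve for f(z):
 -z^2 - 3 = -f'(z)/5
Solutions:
 f(z) = C1 + 5*z^3/3 + 15*z


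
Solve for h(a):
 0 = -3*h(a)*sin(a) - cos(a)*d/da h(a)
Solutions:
 h(a) = C1*cos(a)^3


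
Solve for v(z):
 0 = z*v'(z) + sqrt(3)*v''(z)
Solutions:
 v(z) = C1 + C2*erf(sqrt(2)*3^(3/4)*z/6)


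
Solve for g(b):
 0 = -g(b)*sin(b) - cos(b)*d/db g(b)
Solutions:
 g(b) = C1*cos(b)


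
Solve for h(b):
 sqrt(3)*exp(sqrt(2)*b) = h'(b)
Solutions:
 h(b) = C1 + sqrt(6)*exp(sqrt(2)*b)/2


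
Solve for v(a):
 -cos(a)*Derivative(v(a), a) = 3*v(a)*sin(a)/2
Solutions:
 v(a) = C1*cos(a)^(3/2)


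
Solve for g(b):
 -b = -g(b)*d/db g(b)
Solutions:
 g(b) = -sqrt(C1 + b^2)
 g(b) = sqrt(C1 + b^2)


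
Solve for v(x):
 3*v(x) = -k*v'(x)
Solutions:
 v(x) = C1*exp(-3*x/k)


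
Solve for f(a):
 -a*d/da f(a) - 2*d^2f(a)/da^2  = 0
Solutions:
 f(a) = C1 + C2*erf(a/2)


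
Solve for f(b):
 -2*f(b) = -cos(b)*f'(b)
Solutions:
 f(b) = C1*(sin(b) + 1)/(sin(b) - 1)


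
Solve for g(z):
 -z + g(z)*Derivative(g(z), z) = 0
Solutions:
 g(z) = -sqrt(C1 + z^2)
 g(z) = sqrt(C1 + z^2)


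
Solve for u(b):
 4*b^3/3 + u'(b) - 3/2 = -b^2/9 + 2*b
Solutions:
 u(b) = C1 - b^4/3 - b^3/27 + b^2 + 3*b/2


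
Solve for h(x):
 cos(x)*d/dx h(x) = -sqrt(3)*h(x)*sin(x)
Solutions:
 h(x) = C1*cos(x)^(sqrt(3))


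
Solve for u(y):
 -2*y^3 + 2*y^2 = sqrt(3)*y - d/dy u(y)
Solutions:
 u(y) = C1 + y^4/2 - 2*y^3/3 + sqrt(3)*y^2/2


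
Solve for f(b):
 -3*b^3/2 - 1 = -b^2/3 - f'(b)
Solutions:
 f(b) = C1 + 3*b^4/8 - b^3/9 + b


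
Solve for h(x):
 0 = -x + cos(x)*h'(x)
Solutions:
 h(x) = C1 + Integral(x/cos(x), x)


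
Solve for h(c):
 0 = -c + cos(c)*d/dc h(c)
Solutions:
 h(c) = C1 + Integral(c/cos(c), c)


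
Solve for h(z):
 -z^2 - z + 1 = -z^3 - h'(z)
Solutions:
 h(z) = C1 - z^4/4 + z^3/3 + z^2/2 - z


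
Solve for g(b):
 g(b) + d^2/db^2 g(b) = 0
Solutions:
 g(b) = C1*sin(b) + C2*cos(b)


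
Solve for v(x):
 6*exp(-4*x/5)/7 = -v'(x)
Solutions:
 v(x) = C1 + 15*exp(-4*x/5)/14


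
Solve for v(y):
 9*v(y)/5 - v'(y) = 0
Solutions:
 v(y) = C1*exp(9*y/5)


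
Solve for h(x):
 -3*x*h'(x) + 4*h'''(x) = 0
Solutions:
 h(x) = C1 + Integral(C2*airyai(6^(1/3)*x/2) + C3*airybi(6^(1/3)*x/2), x)


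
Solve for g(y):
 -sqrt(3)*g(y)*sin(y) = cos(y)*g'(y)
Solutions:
 g(y) = C1*cos(y)^(sqrt(3))


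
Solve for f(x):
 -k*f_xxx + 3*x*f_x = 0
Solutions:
 f(x) = C1 + Integral(C2*airyai(3^(1/3)*x*(1/k)^(1/3)) + C3*airybi(3^(1/3)*x*(1/k)^(1/3)), x)


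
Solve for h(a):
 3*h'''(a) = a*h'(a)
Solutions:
 h(a) = C1 + Integral(C2*airyai(3^(2/3)*a/3) + C3*airybi(3^(2/3)*a/3), a)


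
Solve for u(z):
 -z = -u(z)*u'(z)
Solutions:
 u(z) = -sqrt(C1 + z^2)
 u(z) = sqrt(C1 + z^2)


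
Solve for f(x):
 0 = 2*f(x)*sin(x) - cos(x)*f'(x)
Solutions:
 f(x) = C1/cos(x)^2


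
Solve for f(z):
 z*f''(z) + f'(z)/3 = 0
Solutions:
 f(z) = C1 + C2*z^(2/3)


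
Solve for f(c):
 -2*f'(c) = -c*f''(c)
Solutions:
 f(c) = C1 + C2*c^3


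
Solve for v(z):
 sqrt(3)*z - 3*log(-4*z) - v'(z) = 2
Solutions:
 v(z) = C1 + sqrt(3)*z^2/2 - 3*z*log(-z) + z*(1 - 6*log(2))


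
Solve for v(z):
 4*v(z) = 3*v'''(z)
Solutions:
 v(z) = C3*exp(6^(2/3)*z/3) + (C1*sin(2^(2/3)*3^(1/6)*z/2) + C2*cos(2^(2/3)*3^(1/6)*z/2))*exp(-6^(2/3)*z/6)


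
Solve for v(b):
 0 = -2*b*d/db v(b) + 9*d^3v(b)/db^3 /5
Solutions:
 v(b) = C1 + Integral(C2*airyai(30^(1/3)*b/3) + C3*airybi(30^(1/3)*b/3), b)


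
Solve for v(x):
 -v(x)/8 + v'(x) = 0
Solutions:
 v(x) = C1*exp(x/8)


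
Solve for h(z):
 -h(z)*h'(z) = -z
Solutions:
 h(z) = -sqrt(C1 + z^2)
 h(z) = sqrt(C1 + z^2)


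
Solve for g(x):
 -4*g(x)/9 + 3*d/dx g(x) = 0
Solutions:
 g(x) = C1*exp(4*x/27)


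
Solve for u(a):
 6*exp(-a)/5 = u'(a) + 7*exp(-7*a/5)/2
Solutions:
 u(a) = C1 - 6*exp(-a)/5 + 5*exp(-7*a/5)/2


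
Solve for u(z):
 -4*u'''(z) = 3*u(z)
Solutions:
 u(z) = C3*exp(-6^(1/3)*z/2) + (C1*sin(2^(1/3)*3^(5/6)*z/4) + C2*cos(2^(1/3)*3^(5/6)*z/4))*exp(6^(1/3)*z/4)


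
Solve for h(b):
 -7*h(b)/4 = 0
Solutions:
 h(b) = 0


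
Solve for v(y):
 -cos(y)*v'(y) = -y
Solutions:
 v(y) = C1 + Integral(y/cos(y), y)


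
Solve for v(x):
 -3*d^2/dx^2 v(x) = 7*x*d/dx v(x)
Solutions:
 v(x) = C1 + C2*erf(sqrt(42)*x/6)


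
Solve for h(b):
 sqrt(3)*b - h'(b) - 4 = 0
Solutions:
 h(b) = C1 + sqrt(3)*b^2/2 - 4*b


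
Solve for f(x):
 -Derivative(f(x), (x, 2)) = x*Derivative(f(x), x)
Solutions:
 f(x) = C1 + C2*erf(sqrt(2)*x/2)


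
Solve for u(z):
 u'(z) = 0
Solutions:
 u(z) = C1


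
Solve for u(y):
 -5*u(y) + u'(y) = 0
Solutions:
 u(y) = C1*exp(5*y)


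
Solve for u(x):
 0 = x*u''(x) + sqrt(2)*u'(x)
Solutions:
 u(x) = C1 + C2*x^(1 - sqrt(2))


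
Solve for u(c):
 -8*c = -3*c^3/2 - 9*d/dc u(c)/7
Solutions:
 u(c) = C1 - 7*c^4/24 + 28*c^2/9


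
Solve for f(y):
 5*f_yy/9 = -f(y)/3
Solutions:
 f(y) = C1*sin(sqrt(15)*y/5) + C2*cos(sqrt(15)*y/5)


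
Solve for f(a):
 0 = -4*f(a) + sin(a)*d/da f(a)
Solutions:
 f(a) = C1*(cos(a)^2 - 2*cos(a) + 1)/(cos(a)^2 + 2*cos(a) + 1)


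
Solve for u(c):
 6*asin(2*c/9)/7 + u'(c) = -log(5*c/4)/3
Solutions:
 u(c) = C1 - c*log(c)/3 - 6*c*asin(2*c/9)/7 - c*log(5) + c/3 + 2*c*log(10)/3 - 3*sqrt(81 - 4*c^2)/7


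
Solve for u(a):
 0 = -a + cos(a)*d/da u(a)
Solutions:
 u(a) = C1 + Integral(a/cos(a), a)


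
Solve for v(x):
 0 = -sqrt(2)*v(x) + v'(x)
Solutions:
 v(x) = C1*exp(sqrt(2)*x)


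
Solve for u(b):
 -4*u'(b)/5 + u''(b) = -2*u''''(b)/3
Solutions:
 u(b) = C1 + C2*exp(b*(-50^(1/3)*(12 + sqrt(194))^(1/3) + 5*20^(1/3)/(12 + sqrt(194))^(1/3))/20)*sin(sqrt(3)*b*(5*20^(1/3)/(12 + sqrt(194))^(1/3) + 50^(1/3)*(12 + sqrt(194))^(1/3))/20) + C3*exp(b*(-50^(1/3)*(12 + sqrt(194))^(1/3) + 5*20^(1/3)/(12 + sqrt(194))^(1/3))/20)*cos(sqrt(3)*b*(5*20^(1/3)/(12 + sqrt(194))^(1/3) + 50^(1/3)*(12 + sqrt(194))^(1/3))/20) + C4*exp(-b*(-50^(1/3)*(12 + sqrt(194))^(1/3) + 5*20^(1/3)/(12 + sqrt(194))^(1/3))/10)


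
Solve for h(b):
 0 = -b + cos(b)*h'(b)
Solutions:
 h(b) = C1 + Integral(b/cos(b), b)


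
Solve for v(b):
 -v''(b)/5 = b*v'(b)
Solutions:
 v(b) = C1 + C2*erf(sqrt(10)*b/2)


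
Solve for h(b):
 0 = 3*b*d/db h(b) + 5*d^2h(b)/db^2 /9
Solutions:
 h(b) = C1 + C2*erf(3*sqrt(30)*b/10)


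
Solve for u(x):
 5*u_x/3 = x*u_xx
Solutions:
 u(x) = C1 + C2*x^(8/3)


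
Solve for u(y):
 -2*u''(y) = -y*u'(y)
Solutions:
 u(y) = C1 + C2*erfi(y/2)


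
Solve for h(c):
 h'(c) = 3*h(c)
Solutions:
 h(c) = C1*exp(3*c)


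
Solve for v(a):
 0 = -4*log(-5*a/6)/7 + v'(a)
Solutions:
 v(a) = C1 + 4*a*log(-a)/7 + 4*a*(-log(6) - 1 + log(5))/7


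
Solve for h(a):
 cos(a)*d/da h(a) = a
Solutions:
 h(a) = C1 + Integral(a/cos(a), a)


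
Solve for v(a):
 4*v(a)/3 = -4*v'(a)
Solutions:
 v(a) = C1*exp(-a/3)


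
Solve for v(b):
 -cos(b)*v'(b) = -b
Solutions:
 v(b) = C1 + Integral(b/cos(b), b)


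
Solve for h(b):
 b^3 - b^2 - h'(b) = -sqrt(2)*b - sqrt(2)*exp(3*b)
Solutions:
 h(b) = C1 + b^4/4 - b^3/3 + sqrt(2)*b^2/2 + sqrt(2)*exp(3*b)/3


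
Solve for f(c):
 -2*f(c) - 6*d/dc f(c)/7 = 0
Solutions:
 f(c) = C1*exp(-7*c/3)


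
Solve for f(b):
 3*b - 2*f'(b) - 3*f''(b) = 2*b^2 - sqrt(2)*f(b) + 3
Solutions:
 f(b) = C1*exp(b*(-1 + sqrt(1 + 3*sqrt(2)))/3) + C2*exp(-b*(1 + sqrt(1 + 3*sqrt(2)))/3) + sqrt(2)*b^2 - 3*sqrt(2)*b/2 + 4*b + 3 + 11*sqrt(2)/2


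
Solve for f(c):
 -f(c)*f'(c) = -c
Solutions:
 f(c) = -sqrt(C1 + c^2)
 f(c) = sqrt(C1 + c^2)


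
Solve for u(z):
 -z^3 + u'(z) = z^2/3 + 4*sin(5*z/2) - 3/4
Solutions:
 u(z) = C1 + z^4/4 + z^3/9 - 3*z/4 - 8*cos(5*z/2)/5


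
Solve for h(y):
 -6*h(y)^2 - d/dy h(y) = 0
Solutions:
 h(y) = 1/(C1 + 6*y)


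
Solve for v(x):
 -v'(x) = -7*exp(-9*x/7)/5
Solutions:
 v(x) = C1 - 49*exp(-9*x/7)/45


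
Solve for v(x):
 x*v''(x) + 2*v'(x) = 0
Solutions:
 v(x) = C1 + C2/x


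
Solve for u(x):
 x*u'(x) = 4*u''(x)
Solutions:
 u(x) = C1 + C2*erfi(sqrt(2)*x/4)


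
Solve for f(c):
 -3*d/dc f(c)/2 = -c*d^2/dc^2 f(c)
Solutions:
 f(c) = C1 + C2*c^(5/2)


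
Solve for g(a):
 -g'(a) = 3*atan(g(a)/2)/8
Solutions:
 Integral(1/atan(_y/2), (_y, g(a))) = C1 - 3*a/8


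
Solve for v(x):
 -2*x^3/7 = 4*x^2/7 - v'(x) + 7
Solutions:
 v(x) = C1 + x^4/14 + 4*x^3/21 + 7*x


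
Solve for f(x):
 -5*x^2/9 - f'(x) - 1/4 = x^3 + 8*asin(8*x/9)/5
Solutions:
 f(x) = C1 - x^4/4 - 5*x^3/27 - 8*x*asin(8*x/9)/5 - x/4 - sqrt(81 - 64*x^2)/5


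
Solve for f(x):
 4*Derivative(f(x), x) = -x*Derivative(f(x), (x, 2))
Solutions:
 f(x) = C1 + C2/x^3


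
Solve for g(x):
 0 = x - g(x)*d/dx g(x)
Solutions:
 g(x) = -sqrt(C1 + x^2)
 g(x) = sqrt(C1 + x^2)


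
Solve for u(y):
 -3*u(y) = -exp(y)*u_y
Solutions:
 u(y) = C1*exp(-3*exp(-y))


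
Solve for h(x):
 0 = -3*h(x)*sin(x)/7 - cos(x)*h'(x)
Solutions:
 h(x) = C1*cos(x)^(3/7)


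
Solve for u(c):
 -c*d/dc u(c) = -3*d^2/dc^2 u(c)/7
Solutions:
 u(c) = C1 + C2*erfi(sqrt(42)*c/6)


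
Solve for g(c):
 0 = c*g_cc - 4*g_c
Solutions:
 g(c) = C1 + C2*c^5


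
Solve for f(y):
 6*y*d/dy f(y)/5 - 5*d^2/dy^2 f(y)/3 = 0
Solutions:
 f(y) = C1 + C2*erfi(3*y/5)


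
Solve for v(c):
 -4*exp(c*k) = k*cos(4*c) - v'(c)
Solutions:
 v(c) = C1 + k*sin(4*c)/4 + 4*exp(c*k)/k


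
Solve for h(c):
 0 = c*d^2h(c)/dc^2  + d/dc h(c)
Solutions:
 h(c) = C1 + C2*log(c)


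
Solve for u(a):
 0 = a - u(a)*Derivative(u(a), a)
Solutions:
 u(a) = -sqrt(C1 + a^2)
 u(a) = sqrt(C1 + a^2)


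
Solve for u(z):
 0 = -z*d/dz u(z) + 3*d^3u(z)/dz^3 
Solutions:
 u(z) = C1 + Integral(C2*airyai(3^(2/3)*z/3) + C3*airybi(3^(2/3)*z/3), z)


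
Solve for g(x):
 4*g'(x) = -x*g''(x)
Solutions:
 g(x) = C1 + C2/x^3


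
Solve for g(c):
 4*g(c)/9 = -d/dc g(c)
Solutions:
 g(c) = C1*exp(-4*c/9)


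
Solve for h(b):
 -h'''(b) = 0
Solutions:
 h(b) = C1 + C2*b + C3*b^2


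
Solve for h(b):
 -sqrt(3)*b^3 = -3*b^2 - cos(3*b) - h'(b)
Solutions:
 h(b) = C1 + sqrt(3)*b^4/4 - b^3 - sin(3*b)/3


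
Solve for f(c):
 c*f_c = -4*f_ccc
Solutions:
 f(c) = C1 + Integral(C2*airyai(-2^(1/3)*c/2) + C3*airybi(-2^(1/3)*c/2), c)


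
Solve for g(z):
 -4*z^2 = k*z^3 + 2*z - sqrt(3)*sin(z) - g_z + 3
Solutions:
 g(z) = C1 + k*z^4/4 + 4*z^3/3 + z^2 + 3*z + sqrt(3)*cos(z)


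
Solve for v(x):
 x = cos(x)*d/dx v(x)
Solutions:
 v(x) = C1 + Integral(x/cos(x), x)


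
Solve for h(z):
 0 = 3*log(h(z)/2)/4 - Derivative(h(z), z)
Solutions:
 4*Integral(1/(-log(_y) + log(2)), (_y, h(z)))/3 = C1 - z


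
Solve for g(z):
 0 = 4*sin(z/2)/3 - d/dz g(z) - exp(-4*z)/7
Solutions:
 g(z) = C1 - 8*cos(z/2)/3 + exp(-4*z)/28


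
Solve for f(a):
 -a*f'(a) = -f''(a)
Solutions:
 f(a) = C1 + C2*erfi(sqrt(2)*a/2)


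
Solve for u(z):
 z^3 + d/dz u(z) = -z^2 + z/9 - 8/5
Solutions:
 u(z) = C1 - z^4/4 - z^3/3 + z^2/18 - 8*z/5


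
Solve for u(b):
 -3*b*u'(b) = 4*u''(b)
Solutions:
 u(b) = C1 + C2*erf(sqrt(6)*b/4)


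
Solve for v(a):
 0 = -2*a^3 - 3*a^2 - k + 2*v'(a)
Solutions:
 v(a) = C1 + a^4/4 + a^3/2 + a*k/2


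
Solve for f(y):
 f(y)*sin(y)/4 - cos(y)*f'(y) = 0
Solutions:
 f(y) = C1/cos(y)^(1/4)


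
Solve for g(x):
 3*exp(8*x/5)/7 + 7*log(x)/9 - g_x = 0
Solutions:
 g(x) = C1 + 7*x*log(x)/9 - 7*x/9 + 15*exp(8*x/5)/56


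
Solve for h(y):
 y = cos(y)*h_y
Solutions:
 h(y) = C1 + Integral(y/cos(y), y)


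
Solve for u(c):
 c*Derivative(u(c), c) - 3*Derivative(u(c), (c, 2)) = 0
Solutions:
 u(c) = C1 + C2*erfi(sqrt(6)*c/6)


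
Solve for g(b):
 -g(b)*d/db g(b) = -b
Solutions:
 g(b) = -sqrt(C1 + b^2)
 g(b) = sqrt(C1 + b^2)


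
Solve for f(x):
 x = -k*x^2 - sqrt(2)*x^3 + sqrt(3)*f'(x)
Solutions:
 f(x) = C1 + sqrt(3)*k*x^3/9 + sqrt(6)*x^4/12 + sqrt(3)*x^2/6


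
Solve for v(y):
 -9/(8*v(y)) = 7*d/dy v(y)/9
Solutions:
 v(y) = -sqrt(C1 - 567*y)/14
 v(y) = sqrt(C1 - 567*y)/14


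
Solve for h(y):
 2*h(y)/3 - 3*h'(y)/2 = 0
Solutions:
 h(y) = C1*exp(4*y/9)


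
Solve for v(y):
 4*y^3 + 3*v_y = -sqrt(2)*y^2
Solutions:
 v(y) = C1 - y^4/3 - sqrt(2)*y^3/9


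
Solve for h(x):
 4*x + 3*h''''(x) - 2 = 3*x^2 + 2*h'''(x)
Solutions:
 h(x) = C1 + C2*x + C3*x^2 + C4*exp(2*x/3) - x^5/40 - 5*x^4/48 - 19*x^3/24


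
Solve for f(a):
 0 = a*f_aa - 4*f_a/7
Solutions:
 f(a) = C1 + C2*a^(11/7)


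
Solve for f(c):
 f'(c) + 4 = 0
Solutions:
 f(c) = C1 - 4*c


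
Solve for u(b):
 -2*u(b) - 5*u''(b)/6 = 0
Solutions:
 u(b) = C1*sin(2*sqrt(15)*b/5) + C2*cos(2*sqrt(15)*b/5)


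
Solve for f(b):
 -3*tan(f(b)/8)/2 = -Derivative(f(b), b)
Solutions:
 f(b) = -8*asin(C1*exp(3*b/16)) + 8*pi
 f(b) = 8*asin(C1*exp(3*b/16))


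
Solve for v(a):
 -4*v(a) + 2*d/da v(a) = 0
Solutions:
 v(a) = C1*exp(2*a)


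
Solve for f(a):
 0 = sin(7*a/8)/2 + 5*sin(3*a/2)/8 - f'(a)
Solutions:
 f(a) = C1 - 4*cos(7*a/8)/7 - 5*cos(3*a/2)/12


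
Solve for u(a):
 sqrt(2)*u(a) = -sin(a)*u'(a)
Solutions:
 u(a) = C1*(cos(a) + 1)^(sqrt(2)/2)/(cos(a) - 1)^(sqrt(2)/2)


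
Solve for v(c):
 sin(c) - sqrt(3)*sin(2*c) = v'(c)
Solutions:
 v(c) = C1 - cos(c) + sqrt(3)*cos(2*c)/2


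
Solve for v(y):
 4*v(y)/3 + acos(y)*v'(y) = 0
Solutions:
 v(y) = C1*exp(-4*Integral(1/acos(y), y)/3)


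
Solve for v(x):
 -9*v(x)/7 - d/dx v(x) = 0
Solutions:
 v(x) = C1*exp(-9*x/7)


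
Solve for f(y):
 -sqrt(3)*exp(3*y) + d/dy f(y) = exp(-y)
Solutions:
 f(y) = C1 + sqrt(3)*exp(3*y)/3 - exp(-y)


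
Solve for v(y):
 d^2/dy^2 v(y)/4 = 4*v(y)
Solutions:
 v(y) = C1*exp(-4*y) + C2*exp(4*y)


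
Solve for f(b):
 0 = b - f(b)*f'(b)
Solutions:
 f(b) = -sqrt(C1 + b^2)
 f(b) = sqrt(C1 + b^2)


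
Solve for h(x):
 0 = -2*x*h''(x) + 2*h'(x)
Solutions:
 h(x) = C1 + C2*x^2


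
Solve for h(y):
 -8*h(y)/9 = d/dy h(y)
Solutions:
 h(y) = C1*exp(-8*y/9)


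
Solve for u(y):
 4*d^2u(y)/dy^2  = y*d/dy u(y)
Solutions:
 u(y) = C1 + C2*erfi(sqrt(2)*y/4)


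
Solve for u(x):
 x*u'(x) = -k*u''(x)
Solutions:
 u(x) = C1 + C2*sqrt(k)*erf(sqrt(2)*x*sqrt(1/k)/2)


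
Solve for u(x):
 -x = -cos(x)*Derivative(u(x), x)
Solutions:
 u(x) = C1 + Integral(x/cos(x), x)


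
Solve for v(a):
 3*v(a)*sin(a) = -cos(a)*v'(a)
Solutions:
 v(a) = C1*cos(a)^3


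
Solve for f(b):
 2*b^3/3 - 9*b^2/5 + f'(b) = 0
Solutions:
 f(b) = C1 - b^4/6 + 3*b^3/5


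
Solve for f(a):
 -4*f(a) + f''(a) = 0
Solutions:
 f(a) = C1*exp(-2*a) + C2*exp(2*a)


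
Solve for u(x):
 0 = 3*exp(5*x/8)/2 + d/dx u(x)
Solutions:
 u(x) = C1 - 12*exp(5*x/8)/5


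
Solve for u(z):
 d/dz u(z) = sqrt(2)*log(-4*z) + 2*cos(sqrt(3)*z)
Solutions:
 u(z) = C1 + sqrt(2)*z*(log(-z) - 1) + 2*sqrt(2)*z*log(2) + 2*sqrt(3)*sin(sqrt(3)*z)/3


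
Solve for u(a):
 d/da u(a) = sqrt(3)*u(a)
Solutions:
 u(a) = C1*exp(sqrt(3)*a)


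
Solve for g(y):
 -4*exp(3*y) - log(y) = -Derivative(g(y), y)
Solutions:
 g(y) = C1 + y*log(y) - y + 4*exp(3*y)/3


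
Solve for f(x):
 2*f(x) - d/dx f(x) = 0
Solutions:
 f(x) = C1*exp(2*x)


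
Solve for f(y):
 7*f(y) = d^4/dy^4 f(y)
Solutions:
 f(y) = C1*exp(-7^(1/4)*y) + C2*exp(7^(1/4)*y) + C3*sin(7^(1/4)*y) + C4*cos(7^(1/4)*y)


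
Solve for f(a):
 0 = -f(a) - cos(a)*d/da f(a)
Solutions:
 f(a) = C1*sqrt(sin(a) - 1)/sqrt(sin(a) + 1)


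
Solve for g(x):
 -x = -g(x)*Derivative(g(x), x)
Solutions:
 g(x) = -sqrt(C1 + x^2)
 g(x) = sqrt(C1 + x^2)


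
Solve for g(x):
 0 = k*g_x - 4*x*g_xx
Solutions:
 g(x) = C1 + x^(re(k)/4 + 1)*(C2*sin(log(x)*Abs(im(k))/4) + C3*cos(log(x)*im(k)/4))


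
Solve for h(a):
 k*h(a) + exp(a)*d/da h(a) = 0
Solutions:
 h(a) = C1*exp(k*exp(-a))


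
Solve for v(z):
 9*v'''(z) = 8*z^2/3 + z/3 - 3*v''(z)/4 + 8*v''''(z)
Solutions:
 v(z) = C1 + C2*z + C3*exp(z*(9 - sqrt(105))/16) + C4*exp(z*(9 + sqrt(105))/16) + 8*z^4/27 - 382*z^3/27 + 14776*z^2/27


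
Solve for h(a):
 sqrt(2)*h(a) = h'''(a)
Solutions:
 h(a) = C3*exp(2^(1/6)*a) + (C1*sin(2^(1/6)*sqrt(3)*a/2) + C2*cos(2^(1/6)*sqrt(3)*a/2))*exp(-2^(1/6)*a/2)


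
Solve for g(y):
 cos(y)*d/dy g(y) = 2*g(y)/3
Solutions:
 g(y) = C1*(sin(y) + 1)^(1/3)/(sin(y) - 1)^(1/3)
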